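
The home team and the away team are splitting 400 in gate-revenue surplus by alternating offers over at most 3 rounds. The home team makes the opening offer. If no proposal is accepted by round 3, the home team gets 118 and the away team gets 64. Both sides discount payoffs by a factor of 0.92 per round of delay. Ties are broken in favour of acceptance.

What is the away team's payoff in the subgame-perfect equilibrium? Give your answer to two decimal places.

83.61

Round 3 (the home team proposes): the away team gets 64 if talks fail, so the home team offers 64 and keeps 336.
Round 2 (the away team proposes): the home team can get 336 next round, worth 0.92 × 336 = 309.12 now. The away team offers 309.12 and keeps 400 − 309.12 = 90.88.
Round 1 (the home team proposes): the away team can get 90.88 next round, worth 0.92 × 90.88 = 83.6096 now; the home team offers that and keeps 316.3904.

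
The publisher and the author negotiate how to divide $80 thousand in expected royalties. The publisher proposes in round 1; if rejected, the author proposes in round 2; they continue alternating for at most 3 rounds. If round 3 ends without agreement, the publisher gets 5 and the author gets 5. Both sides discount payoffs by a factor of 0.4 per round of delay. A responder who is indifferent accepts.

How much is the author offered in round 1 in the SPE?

Work backward from the last round.
Round 3 (the publisher proposes): the author gets 5 if talks fail, so the publisher offers 5 and keeps 75.
Round 2 (the author proposes): the publisher can get 75 next round, worth 0.4 × 75 = 30 now; the author offers that and keeps 50.
Round 1 (the publisher proposes): the author can get 50 next round, worth 0.4 × 50 = 20 now, so the publisher offers 20, keeping 60.

20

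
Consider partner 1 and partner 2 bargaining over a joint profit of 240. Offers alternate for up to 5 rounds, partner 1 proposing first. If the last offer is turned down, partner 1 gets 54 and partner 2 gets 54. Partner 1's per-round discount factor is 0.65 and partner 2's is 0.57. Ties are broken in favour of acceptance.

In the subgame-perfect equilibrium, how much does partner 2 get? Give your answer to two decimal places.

73.03

Round 5 (partner 1 proposes): partner 2 gets 54 if talks fail, so partner 1 offers 54 and keeps 186.
Round 4 (partner 2 proposes): partner 1 can get 186 next round, worth 0.65 × 186 = 120.9 now; partner 2 offers that and keeps 119.1.
Round 3 (partner 1 proposes): partner 2 can get 119.1 next round, worth 0.57 × 119.1 = 67.887 now; partner 1 offers that and keeps 172.113.
Round 2 (partner 2 proposes): partner 1 can get 172.113 next round, worth 0.65 × 172.113 = 111.87345 now. Partner 2 offers 111.87345 and keeps 240 − 111.87345 = 128.12655.
Round 1 (partner 1 proposes): partner 2 can get 128.12655 next round, worth 0.57 × 128.12655 = 73.0321335 now, so partner 1 offers 73.0321335, keeping 166.9678665.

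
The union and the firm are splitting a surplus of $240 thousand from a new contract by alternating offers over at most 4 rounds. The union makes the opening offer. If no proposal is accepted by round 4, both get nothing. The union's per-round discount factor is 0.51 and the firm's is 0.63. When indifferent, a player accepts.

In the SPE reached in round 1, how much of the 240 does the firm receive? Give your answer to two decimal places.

Solve by backward induction from round 4.
Round 4 (the firm proposes): the union will accept anything ≥ 0, so the firm offers 0 and keeps 240.
Round 3 (the union proposes): the firm can get 240 next round, worth 0.63 × 240 = 151.2 now. The union offers 151.2 and keeps 240 − 151.2 = 88.8.
Round 2 (the firm proposes): the union can get 88.8 next round, worth 0.51 × 88.8 = 45.288 now. The firm offers 45.288 and keeps 240 − 45.288 = 194.712.
Round 1 (the union proposes): the firm can get 194.712 next round, worth 0.63 × 194.712 = 122.66856 now; the union offers that and keeps 117.33144.

122.67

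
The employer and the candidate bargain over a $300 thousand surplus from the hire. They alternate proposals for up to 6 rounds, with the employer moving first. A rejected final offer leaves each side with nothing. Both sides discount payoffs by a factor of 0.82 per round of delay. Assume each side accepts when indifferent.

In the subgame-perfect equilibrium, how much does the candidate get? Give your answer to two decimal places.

185.28

Round 6 (the candidate proposes): rejection yields 0 for the employer; the candidate offers 0 and keeps 300.
Round 5 (the employer proposes): the candidate can get 300 next round, worth 0.82 × 300 = 246 now, so the employer offers 246, keeping 54.
Round 4 (the candidate proposes): the employer can get 54 next round, worth 0.82 × 54 = 44.28 now. The candidate offers 44.28 and keeps 300 − 44.28 = 255.72.
Round 3 (the employer proposes): the candidate can get 255.72 next round, worth 0.82 × 255.72 = 209.6904 now. The employer offers 209.6904 and keeps 300 − 209.6904 = 90.3096.
Round 2 (the candidate proposes): the employer can get 90.3096 next round, worth 0.82 × 90.3096 = 74.053872 now. The candidate offers 74.053872 and keeps 300 − 74.053872 = 225.946128.
Round 1 (the employer proposes): the candidate can get 225.946128 next round, worth 0.82 × 225.946128 = 185.27582496 now; the employer offers that and keeps 114.72417504.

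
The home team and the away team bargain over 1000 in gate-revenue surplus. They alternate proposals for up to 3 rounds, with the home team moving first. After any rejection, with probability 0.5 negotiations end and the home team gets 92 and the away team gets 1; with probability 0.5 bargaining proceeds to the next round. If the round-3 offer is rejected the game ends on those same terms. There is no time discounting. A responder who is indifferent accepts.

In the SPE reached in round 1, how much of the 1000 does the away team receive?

227.75

Round 3 (the home team proposes): the away team gets 1 if talks fail, so the home team offers 1 and keeps 999.
Round 2 (the away team proposes): rejecting gives the home team an expected 0.5 × 999 + 0.5 × 92 = 545.5. The away team offers 545.5 and keeps 1000 − 545.5 = 454.5.
Round 1 (the home team proposes): rejecting gives the away team an expected 0.5 × 454.5 + 0.5 × 1 = 227.75; the home team offers that and keeps 772.25.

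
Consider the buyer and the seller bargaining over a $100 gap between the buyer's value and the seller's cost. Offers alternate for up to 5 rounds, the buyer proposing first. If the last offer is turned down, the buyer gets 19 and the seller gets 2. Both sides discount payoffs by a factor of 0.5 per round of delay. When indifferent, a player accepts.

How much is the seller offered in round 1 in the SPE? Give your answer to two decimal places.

By backward induction:
Round 5 (the buyer proposes): the seller gets 2 if talks fail, so the buyer offers 2 and keeps 98.
Round 4 (the seller proposes): the buyer can get 98 next round, worth 0.5 × 98 = 49 now, so the seller offers 49, keeping 51.
Round 3 (the buyer proposes): the seller can get 51 next round, worth 0.5 × 51 = 25.5 now. The buyer offers 25.5 and keeps 100 − 25.5 = 74.5.
Round 2 (the seller proposes): the buyer can get 74.5 next round, worth 0.5 × 74.5 = 37.25 now. The seller offers 37.25 and keeps 100 − 37.25 = 62.75.
Round 1 (the buyer proposes): the seller can get 62.75 next round, worth 0.5 × 62.75 = 31.375 now; the buyer offers that and keeps 68.625.

31.38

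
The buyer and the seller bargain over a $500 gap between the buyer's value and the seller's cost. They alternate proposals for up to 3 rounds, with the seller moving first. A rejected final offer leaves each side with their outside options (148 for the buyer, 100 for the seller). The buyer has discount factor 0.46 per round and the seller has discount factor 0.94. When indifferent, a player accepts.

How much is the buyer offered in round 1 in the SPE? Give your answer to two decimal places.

77.80

Round 3 (the seller proposes): the buyer gets 148 if talks fail, so the seller offers 148 and keeps 352.
Round 2 (the buyer proposes): the seller can get 352 next round, worth 0.94 × 352 = 330.88 now, so the buyer offers 330.88, keeping 169.12.
Round 1 (the seller proposes): the buyer can get 169.12 next round, worth 0.46 × 169.12 = 77.7952 now, so the seller offers 77.7952, keeping 422.2048.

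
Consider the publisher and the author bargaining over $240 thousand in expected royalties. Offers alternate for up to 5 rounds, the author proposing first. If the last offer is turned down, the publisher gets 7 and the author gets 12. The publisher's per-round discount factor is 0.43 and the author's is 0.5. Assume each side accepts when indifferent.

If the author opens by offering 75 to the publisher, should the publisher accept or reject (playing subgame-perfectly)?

Accept

Work out the publisher's continuation value if the offer is rejected.
Round 5 (the author proposes): the publisher gets 7 if talks fail, so the author offers 7 and keeps 233.
Round 4 (the publisher proposes): the author can get 233 next round, worth 0.5 × 233 = 116.5 now, so the publisher offers 116.5, keeping 123.5.
Round 3 (the author proposes): the publisher can get 123.5 next round, worth 0.43 × 123.5 = 53.105 now. The author offers 53.105 and keeps 240 − 53.105 = 186.895.
Round 2 (the publisher proposes): the author can get 186.895 next round, worth 0.5 × 186.895 = 93.4475 now. The publisher offers 93.4475 and keeps 240 − 93.4475 = 146.5525.
So by rejecting in round 1, the publisher gets 146.5525 next round, worth 0.43 × 146.5525 = 63.017575 now.
Offer 75 ≥ 63.017575, so the publisher accepts.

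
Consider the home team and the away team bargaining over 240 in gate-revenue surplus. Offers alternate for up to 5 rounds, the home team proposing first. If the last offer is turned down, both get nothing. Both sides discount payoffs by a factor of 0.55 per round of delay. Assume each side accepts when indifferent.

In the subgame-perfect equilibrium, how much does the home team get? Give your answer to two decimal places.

Solve by backward induction from round 5.
Round 5 (the home team proposes): rejection yields 0 for the away team; the home team offers 0 and keeps 240.
Round 4 (the away team proposes): the home team can get 240 next round, worth 0.55 × 240 = 132 now. The away team offers 132 and keeps 240 − 132 = 108.
Round 3 (the home team proposes): the away team can get 108 next round, worth 0.55 × 108 = 59.4 now, so the home team offers 59.4, keeping 180.6.
Round 2 (the away team proposes): the home team can get 180.6 next round, worth 0.55 × 180.6 = 99.33 now. The away team offers 99.33 and keeps 240 − 99.33 = 140.67.
Round 1 (the home team proposes): the away team can get 140.67 next round, worth 0.55 × 140.67 = 77.3685 now; the home team offers that and keeps 162.6315.

162.63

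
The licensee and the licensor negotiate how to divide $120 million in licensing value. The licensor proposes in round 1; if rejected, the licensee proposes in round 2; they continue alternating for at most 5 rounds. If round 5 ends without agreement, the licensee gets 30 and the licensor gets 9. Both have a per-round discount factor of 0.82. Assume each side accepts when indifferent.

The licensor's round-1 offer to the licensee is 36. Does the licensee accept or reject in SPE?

Round 5 (the licensor proposes): the licensee gets 30 if talks fail, so the licensor offers 30 and keeps 90.
Round 4 (the licensee proposes): the licensor can get 90 next round, worth 0.82 × 90 = 73.8 now, so the licensee offers 73.8, keeping 46.2.
Round 3 (the licensor proposes): the licensee can get 46.2 next round, worth 0.82 × 46.2 = 37.884 now. The licensor offers 37.884 and keeps 120 − 37.884 = 82.116.
Round 2 (the licensee proposes): the licensor can get 82.116 next round, worth 0.82 × 82.116 = 67.33512 now. The licensee offers 67.33512 and keeps 120 − 67.33512 = 52.66488.
So by rejecting in round 1, the licensee gets 52.66488 next round, worth 0.82 × 52.66488 = 43.1852016 now.
Offer 36 < 43.1852016, so the licensee rejects.

Reject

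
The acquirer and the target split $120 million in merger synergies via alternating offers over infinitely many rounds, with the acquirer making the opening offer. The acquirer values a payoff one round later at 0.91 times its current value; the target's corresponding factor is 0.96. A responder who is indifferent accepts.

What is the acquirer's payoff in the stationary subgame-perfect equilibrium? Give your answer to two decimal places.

37.97

Let x be the acquirer's share when the acquirer proposes and y be the target's share when the target proposes.
The target accepts iff offered ≥ 0.96·y, so x = 120 − 0.96y. Symmetrically y = 120 − 0.91x.
Substituting: x = 120 − 0.96(120 − 0.91x), giving x(1 − 0.91·0.96) = 120(1 − 0.96).
So x = 120 × 0.04 / 0.1264 ≈ 37.9747, and the target receives 120 − x ≈ 82.0253.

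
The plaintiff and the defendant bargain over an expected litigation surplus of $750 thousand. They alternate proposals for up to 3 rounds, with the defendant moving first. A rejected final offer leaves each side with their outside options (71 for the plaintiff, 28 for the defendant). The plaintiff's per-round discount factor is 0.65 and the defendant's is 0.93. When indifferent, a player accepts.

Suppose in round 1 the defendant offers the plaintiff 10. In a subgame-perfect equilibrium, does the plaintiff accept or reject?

Round 3 (the defendant proposes): the plaintiff gets 71 if talks fail, so the defendant offers 71 and keeps 679.
Round 2 (the plaintiff proposes): the defendant can get 679 next round, worth 0.93 × 679 = 631.47 now; the plaintiff offers that and keeps 118.53.
So by rejecting in round 1, the plaintiff gets 118.53 next round, worth 0.65 × 118.53 = 77.0445 now.
Offer 10 < 77.0445, so the plaintiff rejects.

Reject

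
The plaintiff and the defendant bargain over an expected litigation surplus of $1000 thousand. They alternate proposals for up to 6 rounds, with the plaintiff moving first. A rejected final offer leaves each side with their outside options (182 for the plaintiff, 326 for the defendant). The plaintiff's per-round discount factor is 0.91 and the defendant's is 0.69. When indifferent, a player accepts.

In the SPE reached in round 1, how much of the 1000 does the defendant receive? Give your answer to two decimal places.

Round 6 (the defendant proposes): the plaintiff gets 182 if talks fail, so the defendant offers 182 and keeps 818.
Round 5 (the plaintiff proposes): the defendant can get 818 next round, worth 0.69 × 818 = 564.42 now, so the plaintiff offers 564.42, keeping 435.58.
Round 4 (the defendant proposes): the plaintiff can get 435.58 next round, worth 0.91 × 435.58 = 396.3778 now, so the defendant offers 396.3778, keeping 603.6222.
Round 3 (the plaintiff proposes): the defendant can get 603.6222 next round, worth 0.69 × 603.6222 = 416.499318 now. The plaintiff offers 416.499318 and keeps 1000 − 416.499318 = 583.500682.
Round 2 (the defendant proposes): the plaintiff can get 583.500682 next round, worth 0.91 × 583.500682 = 530.98562062 now, so the defendant offers 530.98562062, keeping 469.01437938.
Round 1 (the plaintiff proposes): the defendant can get 469.01437938 next round, worth 0.69 × 469.01437938 = 323.6199217722 now, so the plaintiff offers 323.6199217722, keeping 676.3800782278.

323.62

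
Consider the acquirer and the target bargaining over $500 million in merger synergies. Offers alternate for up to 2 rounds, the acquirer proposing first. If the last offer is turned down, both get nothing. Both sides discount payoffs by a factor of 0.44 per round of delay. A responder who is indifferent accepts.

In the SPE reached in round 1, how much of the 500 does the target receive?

Work backward from the last round.
Round 2 (the target proposes): the acquirer will accept anything ≥ 0, so the target offers 0 and keeps 500.
Round 1 (the acquirer proposes): the target can get 500 next round, worth 0.44 × 500 = 220 now. The acquirer offers 220 and keeps 500 − 220 = 280.

220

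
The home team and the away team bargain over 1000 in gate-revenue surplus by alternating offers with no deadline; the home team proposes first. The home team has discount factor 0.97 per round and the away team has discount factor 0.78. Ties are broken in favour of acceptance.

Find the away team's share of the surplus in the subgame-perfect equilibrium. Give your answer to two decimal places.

In a stationary SPE each proposer offers the other exactly their discounted continuation value.
If the home team keeps x when proposing and the away team keeps y when proposing, then x = 1000 − 0.78y and y = 1000 − 0.97x.
Solving: x = 1000(1 − 0.78) / (1 − 0.97·0.78) = 220 / 0.2434 ≈ 903.8620.
The away team gets 1000 − 903.8620 ≈ 96.1380.

96.14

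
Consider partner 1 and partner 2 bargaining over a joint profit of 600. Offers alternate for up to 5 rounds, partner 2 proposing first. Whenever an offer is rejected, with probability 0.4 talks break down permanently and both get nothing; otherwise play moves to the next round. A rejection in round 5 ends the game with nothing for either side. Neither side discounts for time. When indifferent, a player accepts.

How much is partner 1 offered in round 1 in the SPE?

195.84

Round 5 (partner 2 proposes): partner 1 will accept anything ≥ 0, so partner 2 offers 0 and keeps 600.
Round 4 (partner 1 proposes): rejecting gives partner 2 an expected 0.6 × 600 = 360; partner 1 offers that and keeps 240.
Round 3 (partner 2 proposes): rejecting gives partner 1 an expected 0.6 × 240 = 144; partner 2 offers that and keeps 456.
Round 2 (partner 1 proposes): rejecting gives partner 2 an expected 0.6 × 456 = 273.6. Partner 1 offers 273.6 and keeps 600 − 273.6 = 326.4.
Round 1 (partner 2 proposes): rejecting gives partner 1 an expected 0.6 × 326.4 = 195.84, so partner 2 offers 195.84, keeping 404.16.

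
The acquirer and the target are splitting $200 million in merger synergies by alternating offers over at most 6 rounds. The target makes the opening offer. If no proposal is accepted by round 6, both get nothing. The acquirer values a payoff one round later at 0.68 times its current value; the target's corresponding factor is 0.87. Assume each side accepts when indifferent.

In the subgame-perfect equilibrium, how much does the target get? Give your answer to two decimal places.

Round 6 (the acquirer proposes): the target will accept anything ≥ 0, so the acquirer offers 0 and keeps 200.
Round 5 (the target proposes): the acquirer can get 200 next round, worth 0.68 × 200 = 136 now; the target offers that and keeps 64.
Round 4 (the acquirer proposes): the target can get 64 next round, worth 0.87 × 64 = 55.68 now; the acquirer offers that and keeps 144.32.
Round 3 (the target proposes): the acquirer can get 144.32 next round, worth 0.68 × 144.32 = 98.1376 now, so the target offers 98.1376, keeping 101.8624.
Round 2 (the acquirer proposes): the target can get 101.8624 next round, worth 0.87 × 101.8624 = 88.620288 now; the acquirer offers that and keeps 111.379712.
Round 1 (the target proposes): the acquirer can get 111.379712 next round, worth 0.68 × 111.379712 = 75.73820416 now, so the target offers 75.73820416, keeping 124.26179584.

124.26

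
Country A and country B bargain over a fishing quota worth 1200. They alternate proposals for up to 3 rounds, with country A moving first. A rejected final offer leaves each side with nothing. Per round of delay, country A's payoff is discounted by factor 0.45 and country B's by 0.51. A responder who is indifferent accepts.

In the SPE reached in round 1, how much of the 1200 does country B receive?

336.6

Round 3 (country A proposes): rejection yields 0 for country B; country A offers 0 and keeps 1200.
Round 2 (country B proposes): country A can get 1200 next round, worth 0.45 × 1200 = 540 now; country B offers that and keeps 660.
Round 1 (country A proposes): country B can get 660 next round, worth 0.51 × 660 = 336.6 now, so country A offers 336.6, keeping 863.4.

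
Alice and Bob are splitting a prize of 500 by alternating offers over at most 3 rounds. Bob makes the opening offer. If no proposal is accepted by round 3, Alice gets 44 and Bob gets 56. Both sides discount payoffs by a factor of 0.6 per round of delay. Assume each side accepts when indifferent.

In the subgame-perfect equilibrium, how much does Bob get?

Round 3 (Bob proposes): Alice gets 44 if talks fail, so Bob offers 44 and keeps 456.
Round 2 (Alice proposes): Bob can get 456 next round, worth 0.6 × 456 = 273.6 now. Alice offers 273.6 and keeps 500 − 273.6 = 226.4.
Round 1 (Bob proposes): Alice can get 226.4 next round, worth 0.6 × 226.4 = 135.84 now. Bob offers 135.84 and keeps 500 − 135.84 = 364.16.

364.16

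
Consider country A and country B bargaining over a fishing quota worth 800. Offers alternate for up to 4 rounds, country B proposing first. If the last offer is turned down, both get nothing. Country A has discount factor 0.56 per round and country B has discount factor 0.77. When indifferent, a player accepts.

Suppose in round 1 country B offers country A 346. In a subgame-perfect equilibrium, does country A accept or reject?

Accept

Round 4 (country A proposes): country B will accept anything ≥ 0, so country A offers 0 and keeps 800.
Round 3 (country B proposes): country A can get 800 next round, worth 0.56 × 800 = 448 now; country B offers that and keeps 352.
Round 2 (country A proposes): country B can get 352 next round, worth 0.77 × 352 = 271.04 now. Country A offers 271.04 and keeps 800 − 271.04 = 528.96.
So by rejecting in round 1, country A gets 528.96 next round, worth 0.56 × 528.96 = 296.2176 now.
Offer 346 ≥ 296.2176, so country A accepts.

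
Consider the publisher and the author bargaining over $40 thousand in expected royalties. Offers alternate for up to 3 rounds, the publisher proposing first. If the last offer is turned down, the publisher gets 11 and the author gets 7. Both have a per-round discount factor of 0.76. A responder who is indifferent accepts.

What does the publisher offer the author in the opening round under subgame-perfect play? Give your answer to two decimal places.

Round 3 (the publisher proposes): the author gets 7 if talks fail, so the publisher offers 7 and keeps 33.
Round 2 (the author proposes): the publisher can get 33 next round, worth 0.76 × 33 = 25.08 now. The author offers 25.08 and keeps 40 − 25.08 = 14.92.
Round 1 (the publisher proposes): the author can get 14.92 next round, worth 0.76 × 14.92 = 11.3392 now. The publisher offers 11.3392 and keeps 40 − 11.3392 = 28.6608.

11.34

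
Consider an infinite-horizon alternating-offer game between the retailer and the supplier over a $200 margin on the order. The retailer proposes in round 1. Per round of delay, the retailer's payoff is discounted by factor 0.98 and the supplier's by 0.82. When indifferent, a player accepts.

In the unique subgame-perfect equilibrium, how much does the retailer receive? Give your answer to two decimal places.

Let x be the retailer's share when the retailer proposes and y be the supplier's share when the supplier proposes.
The supplier accepts iff offered ≥ 0.82·y, so x = 200 − 0.82y. Symmetrically y = 200 − 0.98x.
Substituting: x = 200 − 0.82(200 − 0.98x), giving x(1 − 0.98·0.82) = 200(1 − 0.82).
So x = 200 × 0.18 / 0.1964 ≈ 183.2994, and the supplier receives 200 − x ≈ 16.7006.

183.30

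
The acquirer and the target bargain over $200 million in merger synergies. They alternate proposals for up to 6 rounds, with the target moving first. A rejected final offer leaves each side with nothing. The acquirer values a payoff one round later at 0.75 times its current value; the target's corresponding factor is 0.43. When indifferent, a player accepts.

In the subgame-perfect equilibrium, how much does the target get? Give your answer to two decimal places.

Round 6 (the acquirer proposes): the target will accept anything ≥ 0, so the acquirer offers 0 and keeps 200.
Round 5 (the target proposes): the acquirer can get 200 next round, worth 0.75 × 200 = 150 now; the target offers that and keeps 50.
Round 4 (the acquirer proposes): the target can get 50 next round, worth 0.43 × 50 = 21.5 now. The acquirer offers 21.5 and keeps 200 − 21.5 = 178.5.
Round 3 (the target proposes): the acquirer can get 178.5 next round, worth 0.75 × 178.5 = 133.875 now. The target offers 133.875 and keeps 200 − 133.875 = 66.125.
Round 2 (the acquirer proposes): the target can get 66.125 next round, worth 0.43 × 66.125 = 28.43375 now. The acquirer offers 28.43375 and keeps 200 − 28.43375 = 171.56625.
Round 1 (the target proposes): the acquirer can get 171.56625 next round, worth 0.75 × 171.56625 = 128.6746875 now; the target offers that and keeps 71.3253125.

71.33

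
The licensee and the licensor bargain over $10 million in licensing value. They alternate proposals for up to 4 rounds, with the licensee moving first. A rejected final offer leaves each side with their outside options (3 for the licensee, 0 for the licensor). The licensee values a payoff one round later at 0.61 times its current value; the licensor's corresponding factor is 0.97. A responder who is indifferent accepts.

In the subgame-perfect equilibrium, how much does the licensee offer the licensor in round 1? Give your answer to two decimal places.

By backward induction:
Round 4 (the licensor proposes): the licensee gets 3 if talks fail, so the licensor offers 3 and keeps 7.
Round 3 (the licensee proposes): the licensor can get 7 next round, worth 0.97 × 7 = 6.79 now, so the licensee offers 6.79, keeping 3.21.
Round 2 (the licensor proposes): the licensee can get 3.21 next round, worth 0.61 × 3.21 = 1.9581 now. The licensor offers 1.9581 and keeps 10 − 1.9581 = 8.0419.
Round 1 (the licensee proposes): the licensor can get 8.0419 next round, worth 0.97 × 8.0419 = 7.800643 now; the licensee offers that and keeps 2.199357.

7.80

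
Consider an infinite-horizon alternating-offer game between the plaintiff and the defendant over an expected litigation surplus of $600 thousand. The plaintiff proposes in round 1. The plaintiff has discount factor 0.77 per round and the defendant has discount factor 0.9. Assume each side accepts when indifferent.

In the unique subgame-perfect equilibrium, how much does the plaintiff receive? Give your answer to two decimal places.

195.44

Let x be the plaintiff's share when the plaintiff proposes and y be the defendant's share when the defendant proposes.
The defendant accepts iff offered ≥ 0.9·y, so x = 600 − 0.9y. Symmetrically y = 600 − 0.77x.
Substituting: x = 600 − 0.9(600 − 0.77x), giving x(1 − 0.77·0.9) = 600(1 − 0.9).
So x = 600 × 0.1 / 0.307 ≈ 195.4397, and the defendant receives 600 − x ≈ 404.5603.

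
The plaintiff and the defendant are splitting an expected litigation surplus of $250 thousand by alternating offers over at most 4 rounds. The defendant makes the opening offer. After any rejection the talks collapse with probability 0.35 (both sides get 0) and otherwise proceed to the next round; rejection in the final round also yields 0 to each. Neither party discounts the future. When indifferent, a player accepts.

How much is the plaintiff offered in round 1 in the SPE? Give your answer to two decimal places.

Round 4 (the plaintiff proposes): rejection yields 0 for the defendant; the plaintiff offers 0 and keeps 250.
Round 3 (the defendant proposes): rejecting gives the plaintiff an expected 0.65 × 250 = 162.5; the defendant offers that and keeps 87.5.
Round 2 (the plaintiff proposes): rejecting gives the defendant an expected 0.65 × 87.5 = 56.875; the plaintiff offers that and keeps 193.125.
Round 1 (the defendant proposes): rejecting gives the plaintiff an expected 0.65 × 193.125 = 125.53125, so the defendant offers 125.53125, keeping 124.46875.

125.53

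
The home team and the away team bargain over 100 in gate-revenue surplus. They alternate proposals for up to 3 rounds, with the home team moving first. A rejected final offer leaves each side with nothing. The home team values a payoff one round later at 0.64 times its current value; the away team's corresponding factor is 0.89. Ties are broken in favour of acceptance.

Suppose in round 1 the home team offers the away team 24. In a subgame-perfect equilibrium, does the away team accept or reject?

Reject

Work out the away team's continuation value if the offer is rejected.
Round 3 (the home team proposes): rejection yields 0 for the away team; the home team offers 0 and keeps 100.
Round 2 (the away team proposes): the home team can get 100 next round, worth 0.64 × 100 = 64 now; the away team offers that and keeps 36.
So by rejecting in round 1, the away team gets 36 next round, worth 0.89 × 36 = 32.04 now.
Offer 24 < 32.04, so the away team rejects.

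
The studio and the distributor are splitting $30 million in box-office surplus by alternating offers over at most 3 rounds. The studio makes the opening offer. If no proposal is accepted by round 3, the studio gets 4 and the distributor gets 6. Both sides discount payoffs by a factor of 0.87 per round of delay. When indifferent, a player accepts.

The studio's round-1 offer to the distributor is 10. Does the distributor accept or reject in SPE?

Accept

Round 3 (the studio proposes): the distributor gets 6 if talks fail, so the studio offers 6 and keeps 24.
Round 2 (the distributor proposes): the studio can get 24 next round, worth 0.87 × 24 = 20.88 now, so the distributor offers 20.88, keeping 9.12.
So by rejecting in round 1, the distributor gets 9.12 next round, worth 0.87 × 9.12 = 7.9344 now.
Offer 10 ≥ 7.9344, so the distributor accepts.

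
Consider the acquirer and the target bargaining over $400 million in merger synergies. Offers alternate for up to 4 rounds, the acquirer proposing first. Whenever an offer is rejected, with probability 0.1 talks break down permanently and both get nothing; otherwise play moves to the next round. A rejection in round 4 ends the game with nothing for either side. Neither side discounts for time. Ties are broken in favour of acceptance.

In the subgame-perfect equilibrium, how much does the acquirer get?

By backward induction:
Round 4 (the target proposes): rejection yields 0 for the acquirer; the target offers 0 and keeps 400.
Round 3 (the acquirer proposes): rejecting gives the target an expected 0.9 × 400 = 360; the acquirer offers that and keeps 40.
Round 2 (the target proposes): rejecting gives the acquirer an expected 0.9 × 40 = 36, so the target offers 36, keeping 364.
Round 1 (the acquirer proposes): rejecting gives the target an expected 0.9 × 364 = 327.6; the acquirer offers that and keeps 72.4.

72.4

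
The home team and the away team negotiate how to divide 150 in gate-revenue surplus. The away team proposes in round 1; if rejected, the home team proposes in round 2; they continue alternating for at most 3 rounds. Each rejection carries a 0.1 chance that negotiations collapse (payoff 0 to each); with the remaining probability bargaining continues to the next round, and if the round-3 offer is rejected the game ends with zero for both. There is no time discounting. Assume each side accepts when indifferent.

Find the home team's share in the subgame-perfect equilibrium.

Round 3 (the away team proposes): rejection yields 0 for the home team; the away team offers 0 and keeps 150.
Round 2 (the home team proposes): rejecting gives the away team an expected 0.9 × 150 = 135. The home team offers 135 and keeps 150 − 135 = 15.
Round 1 (the away team proposes): rejecting gives the home team an expected 0.9 × 15 = 13.5, so the away team offers 13.5, keeping 136.5.

13.5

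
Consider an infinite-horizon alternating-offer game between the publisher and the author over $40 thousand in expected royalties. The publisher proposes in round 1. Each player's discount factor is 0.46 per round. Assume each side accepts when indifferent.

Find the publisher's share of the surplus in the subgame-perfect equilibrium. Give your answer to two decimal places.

27.40

In a stationary SPE each proposer offers the other exactly their discounted continuation value.
If the publisher keeps x when proposing and the author keeps y when proposing, then x = 40 − 0.46y and y = 40 − 0.46x.
Solving: x = 40(1 − 0.46) / (1 − 0.46·0.46) = 21.6 / 0.7884 ≈ 27.3973.
The author gets 40 − 27.3973 ≈ 12.6027.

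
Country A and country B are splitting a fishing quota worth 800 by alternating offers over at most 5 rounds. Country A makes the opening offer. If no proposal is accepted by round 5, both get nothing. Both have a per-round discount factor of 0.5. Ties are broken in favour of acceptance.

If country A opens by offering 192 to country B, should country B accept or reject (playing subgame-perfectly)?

Reject

Work out country B's continuation value if the offer is rejected.
Round 5 (country A proposes): rejection yields 0 for country B; country A offers 0 and keeps 800.
Round 4 (country B proposes): country A can get 800 next round, worth 0.5 × 800 = 400 now. Country B offers 400 and keeps 800 − 400 = 400.
Round 3 (country A proposes): country B can get 400 next round, worth 0.5 × 400 = 200 now, so country A offers 200, keeping 600.
Round 2 (country B proposes): country A can get 600 next round, worth 0.5 × 600 = 300 now. Country B offers 300 and keeps 800 − 300 = 500.
So by rejecting in round 1, country B gets 500 next round, worth 0.5 × 500 = 250 now.
Offer 192 < 250, so country B rejects.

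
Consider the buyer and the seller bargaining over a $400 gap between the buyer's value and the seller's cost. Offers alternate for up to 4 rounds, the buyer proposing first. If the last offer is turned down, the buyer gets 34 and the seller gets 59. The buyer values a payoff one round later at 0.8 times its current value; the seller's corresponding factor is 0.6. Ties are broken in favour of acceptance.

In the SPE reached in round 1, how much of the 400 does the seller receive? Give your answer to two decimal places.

153.41

Round 4 (the seller proposes): the buyer gets 34 if talks fail, so the seller offers 34 and keeps 366.
Round 3 (the buyer proposes): the seller can get 366 next round, worth 0.6 × 366 = 219.6 now, so the buyer offers 219.6, keeping 180.4.
Round 2 (the seller proposes): the buyer can get 180.4 next round, worth 0.8 × 180.4 = 144.32 now. The seller offers 144.32 and keeps 400 − 144.32 = 255.68.
Round 1 (the buyer proposes): the seller can get 255.68 next round, worth 0.6 × 255.68 = 153.408 now. The buyer offers 153.408 and keeps 400 − 153.408 = 246.592.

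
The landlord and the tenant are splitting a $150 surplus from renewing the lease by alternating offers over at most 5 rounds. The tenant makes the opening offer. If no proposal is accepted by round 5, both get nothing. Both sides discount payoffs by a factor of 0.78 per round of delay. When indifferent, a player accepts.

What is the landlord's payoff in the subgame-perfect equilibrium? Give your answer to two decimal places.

Solve by backward induction from round 5.
Round 5 (the tenant proposes): the landlord will accept anything ≥ 0, so the tenant offers 0 and keeps 150.
Round 4 (the landlord proposes): the tenant can get 150 next round, worth 0.78 × 150 = 117 now, so the landlord offers 117, keeping 33.
Round 3 (the tenant proposes): the landlord can get 33 next round, worth 0.78 × 33 = 25.74 now, so the tenant offers 25.74, keeping 124.26.
Round 2 (the landlord proposes): the tenant can get 124.26 next round, worth 0.78 × 124.26 = 96.9228 now. The landlord offers 96.9228 and keeps 150 − 96.9228 = 53.0772.
Round 1 (the tenant proposes): the landlord can get 53.0772 next round, worth 0.78 × 53.0772 = 41.400216 now. The tenant offers 41.400216 and keeps 150 − 41.400216 = 108.599784.

41.40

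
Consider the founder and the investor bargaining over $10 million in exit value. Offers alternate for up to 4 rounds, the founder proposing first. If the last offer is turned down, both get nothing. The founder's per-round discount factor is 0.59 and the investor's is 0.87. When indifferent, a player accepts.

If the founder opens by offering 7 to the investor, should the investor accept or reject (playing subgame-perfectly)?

Reject

Work out the investor's continuation value if the offer is rejected.
Round 4 (the investor proposes): rejection yields 0 for the founder; the investor offers 0 and keeps 10.
Round 3 (the founder proposes): the investor can get 10 next round, worth 0.87 × 10 = 8.7 now. The founder offers 8.7 and keeps 10 − 8.7 = 1.3.
Round 2 (the investor proposes): the founder can get 1.3 next round, worth 0.59 × 1.3 = 0.767 now, so the investor offers 0.767, keeping 9.233.
So by rejecting in round 1, the investor gets 9.233 next round, worth 0.87 × 9.233 = 8.03271 now.
Offer 7 < 8.03271, so the investor rejects.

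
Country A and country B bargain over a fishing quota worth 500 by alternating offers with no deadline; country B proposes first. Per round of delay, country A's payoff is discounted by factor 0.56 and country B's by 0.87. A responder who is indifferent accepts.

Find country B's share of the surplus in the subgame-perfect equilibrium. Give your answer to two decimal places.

Let x be country B's share when country B proposes and y be country A's share when country A proposes.
Country A accepts iff offered ≥ 0.56·y, so x = 500 − 0.56y. Symmetrically y = 500 − 0.87x.
Substituting: x = 500 − 0.56(500 − 0.87x), giving x(1 − 0.87·0.56) = 500(1 − 0.56).
So x = 500 × 0.44 / 0.5128 ≈ 429.0172, and country A receives 500 − x ≈ 70.9828.

429.02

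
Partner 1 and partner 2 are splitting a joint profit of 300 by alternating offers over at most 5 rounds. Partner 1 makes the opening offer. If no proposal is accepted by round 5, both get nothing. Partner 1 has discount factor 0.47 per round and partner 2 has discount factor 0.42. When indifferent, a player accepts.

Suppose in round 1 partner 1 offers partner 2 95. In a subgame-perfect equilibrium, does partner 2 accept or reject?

Round 5 (partner 1 proposes): rejection yields 0 for partner 2; partner 1 offers 0 and keeps 300.
Round 4 (partner 2 proposes): partner 1 can get 300 next round, worth 0.47 × 300 = 141 now; partner 2 offers that and keeps 159.
Round 3 (partner 1 proposes): partner 2 can get 159 next round, worth 0.42 × 159 = 66.78 now, so partner 1 offers 66.78, keeping 233.22.
Round 2 (partner 2 proposes): partner 1 can get 233.22 next round, worth 0.47 × 233.22 = 109.6134 now; partner 2 offers that and keeps 190.3866.
So by rejecting in round 1, partner 2 gets 190.3866 next round, worth 0.42 × 190.3866 = 79.962372 now.
Offer 95 ≥ 79.962372, so partner 2 accepts.

Accept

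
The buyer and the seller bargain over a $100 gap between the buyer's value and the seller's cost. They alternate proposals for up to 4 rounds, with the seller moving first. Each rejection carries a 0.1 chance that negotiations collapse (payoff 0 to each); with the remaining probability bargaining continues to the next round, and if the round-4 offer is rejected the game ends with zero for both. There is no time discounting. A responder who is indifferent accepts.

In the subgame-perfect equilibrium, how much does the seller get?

18.1

By backward induction:
Round 4 (the buyer proposes): the seller will accept anything ≥ 0, so the buyer offers 0 and keeps 100.
Round 3 (the seller proposes): rejecting gives the buyer an expected 0.9 × 100 = 90, so the seller offers 90, keeping 10.
Round 2 (the buyer proposes): rejecting gives the seller an expected 0.9 × 10 = 9, so the buyer offers 9, keeping 91.
Round 1 (the seller proposes): rejecting gives the buyer an expected 0.9 × 91 = 81.9; the seller offers that and keeps 18.1.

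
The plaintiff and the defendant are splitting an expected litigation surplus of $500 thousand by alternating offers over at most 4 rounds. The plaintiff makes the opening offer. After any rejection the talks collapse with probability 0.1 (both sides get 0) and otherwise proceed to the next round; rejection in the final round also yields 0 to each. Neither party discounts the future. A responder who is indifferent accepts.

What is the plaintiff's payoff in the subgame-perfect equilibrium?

By backward induction:
Round 4 (the defendant proposes): rejection yields 0 for the plaintiff; the defendant offers 0 and keeps 500.
Round 3 (the plaintiff proposes): rejecting gives the defendant an expected 0.9 × 500 = 450, so the plaintiff offers 450, keeping 50.
Round 2 (the defendant proposes): rejecting gives the plaintiff an expected 0.9 × 50 = 45, so the defendant offers 45, keeping 455.
Round 1 (the plaintiff proposes): rejecting gives the defendant an expected 0.9 × 455 = 409.5. The plaintiff offers 409.5 and keeps 500 − 409.5 = 90.5.

90.5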